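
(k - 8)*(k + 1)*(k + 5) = k^3 - 2*k^2 - 43*k - 40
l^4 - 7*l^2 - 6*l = l*(l - 3)*(l + 1)*(l + 2)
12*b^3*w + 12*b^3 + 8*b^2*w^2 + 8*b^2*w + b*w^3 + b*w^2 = (2*b + w)*(6*b + w)*(b*w + b)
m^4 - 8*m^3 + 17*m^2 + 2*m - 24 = (m - 4)*(m - 3)*(m - 2)*(m + 1)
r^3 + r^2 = r^2*(r + 1)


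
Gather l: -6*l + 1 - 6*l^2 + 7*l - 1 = -6*l^2 + l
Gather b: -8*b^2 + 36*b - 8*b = -8*b^2 + 28*b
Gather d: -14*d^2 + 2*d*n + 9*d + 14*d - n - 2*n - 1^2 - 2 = -14*d^2 + d*(2*n + 23) - 3*n - 3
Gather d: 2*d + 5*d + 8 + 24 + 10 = 7*d + 42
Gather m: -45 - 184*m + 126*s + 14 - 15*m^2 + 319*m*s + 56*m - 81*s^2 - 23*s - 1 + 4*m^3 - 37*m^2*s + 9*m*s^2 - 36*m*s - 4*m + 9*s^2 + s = 4*m^3 + m^2*(-37*s - 15) + m*(9*s^2 + 283*s - 132) - 72*s^2 + 104*s - 32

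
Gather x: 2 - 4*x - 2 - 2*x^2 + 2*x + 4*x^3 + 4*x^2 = 4*x^3 + 2*x^2 - 2*x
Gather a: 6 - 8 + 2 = 0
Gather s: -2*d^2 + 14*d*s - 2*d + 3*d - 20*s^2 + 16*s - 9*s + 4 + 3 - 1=-2*d^2 + d - 20*s^2 + s*(14*d + 7) + 6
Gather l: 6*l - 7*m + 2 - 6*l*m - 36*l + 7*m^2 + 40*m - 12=l*(-6*m - 30) + 7*m^2 + 33*m - 10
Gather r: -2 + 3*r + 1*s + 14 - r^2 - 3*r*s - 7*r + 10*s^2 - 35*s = -r^2 + r*(-3*s - 4) + 10*s^2 - 34*s + 12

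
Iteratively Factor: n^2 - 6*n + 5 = (n - 1)*(n - 5)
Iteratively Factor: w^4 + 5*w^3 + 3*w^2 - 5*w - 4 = (w + 1)*(w^3 + 4*w^2 - w - 4) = (w - 1)*(w + 1)*(w^2 + 5*w + 4) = (w - 1)*(w + 1)*(w + 4)*(w + 1)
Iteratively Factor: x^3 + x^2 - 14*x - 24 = (x - 4)*(x^2 + 5*x + 6) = (x - 4)*(x + 2)*(x + 3)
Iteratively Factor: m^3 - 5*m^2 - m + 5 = (m - 1)*(m^2 - 4*m - 5) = (m - 1)*(m + 1)*(m - 5)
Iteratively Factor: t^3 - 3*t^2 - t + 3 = (t - 1)*(t^2 - 2*t - 3) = (t - 1)*(t + 1)*(t - 3)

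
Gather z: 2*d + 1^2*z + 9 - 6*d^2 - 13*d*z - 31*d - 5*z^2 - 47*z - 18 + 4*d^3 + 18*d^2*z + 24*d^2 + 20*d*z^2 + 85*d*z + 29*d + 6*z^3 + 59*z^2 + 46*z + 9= 4*d^3 + 18*d^2 + 6*z^3 + z^2*(20*d + 54) + z*(18*d^2 + 72*d)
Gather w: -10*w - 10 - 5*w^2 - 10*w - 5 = -5*w^2 - 20*w - 15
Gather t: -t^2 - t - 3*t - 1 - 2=-t^2 - 4*t - 3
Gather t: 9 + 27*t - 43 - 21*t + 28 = 6*t - 6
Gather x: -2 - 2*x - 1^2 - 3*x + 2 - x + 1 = -6*x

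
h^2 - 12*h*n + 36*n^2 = (h - 6*n)^2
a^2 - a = a*(a - 1)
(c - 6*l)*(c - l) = c^2 - 7*c*l + 6*l^2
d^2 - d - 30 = (d - 6)*(d + 5)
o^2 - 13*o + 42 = (o - 7)*(o - 6)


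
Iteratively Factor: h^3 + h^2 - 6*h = (h + 3)*(h^2 - 2*h) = (h - 2)*(h + 3)*(h)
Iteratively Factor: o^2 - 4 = (o - 2)*(o + 2)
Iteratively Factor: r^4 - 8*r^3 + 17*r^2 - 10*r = (r - 5)*(r^3 - 3*r^2 + 2*r) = (r - 5)*(r - 1)*(r^2 - 2*r) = (r - 5)*(r - 2)*(r - 1)*(r)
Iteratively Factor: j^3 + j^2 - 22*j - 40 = (j - 5)*(j^2 + 6*j + 8) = (j - 5)*(j + 2)*(j + 4)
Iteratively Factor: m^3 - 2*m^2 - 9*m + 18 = (m + 3)*(m^2 - 5*m + 6) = (m - 3)*(m + 3)*(m - 2)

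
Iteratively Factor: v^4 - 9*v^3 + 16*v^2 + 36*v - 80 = (v - 4)*(v^3 - 5*v^2 - 4*v + 20) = (v - 4)*(v + 2)*(v^2 - 7*v + 10) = (v - 5)*(v - 4)*(v + 2)*(v - 2)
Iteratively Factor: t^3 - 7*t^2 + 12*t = (t)*(t^2 - 7*t + 12) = t*(t - 3)*(t - 4)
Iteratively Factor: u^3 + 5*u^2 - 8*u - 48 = (u - 3)*(u^2 + 8*u + 16) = (u - 3)*(u + 4)*(u + 4)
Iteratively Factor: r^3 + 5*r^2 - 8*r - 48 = (r + 4)*(r^2 + r - 12) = (r - 3)*(r + 4)*(r + 4)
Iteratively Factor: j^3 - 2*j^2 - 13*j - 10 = (j + 2)*(j^2 - 4*j - 5) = (j + 1)*(j + 2)*(j - 5)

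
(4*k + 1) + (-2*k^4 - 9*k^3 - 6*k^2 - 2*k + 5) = -2*k^4 - 9*k^3 - 6*k^2 + 2*k + 6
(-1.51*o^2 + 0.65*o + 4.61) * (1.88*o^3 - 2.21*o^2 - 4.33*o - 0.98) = -2.8388*o^5 + 4.5591*o^4 + 13.7686*o^3 - 11.5228*o^2 - 20.5983*o - 4.5178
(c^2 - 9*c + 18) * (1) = c^2 - 9*c + 18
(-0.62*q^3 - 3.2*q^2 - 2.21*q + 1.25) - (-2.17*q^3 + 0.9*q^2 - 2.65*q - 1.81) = 1.55*q^3 - 4.1*q^2 + 0.44*q + 3.06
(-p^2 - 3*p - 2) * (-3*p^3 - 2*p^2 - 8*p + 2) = 3*p^5 + 11*p^4 + 20*p^3 + 26*p^2 + 10*p - 4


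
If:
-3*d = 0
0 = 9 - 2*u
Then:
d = 0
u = 9/2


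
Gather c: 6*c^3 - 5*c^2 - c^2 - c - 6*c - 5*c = 6*c^3 - 6*c^2 - 12*c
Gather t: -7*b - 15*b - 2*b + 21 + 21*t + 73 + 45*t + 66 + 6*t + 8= -24*b + 72*t + 168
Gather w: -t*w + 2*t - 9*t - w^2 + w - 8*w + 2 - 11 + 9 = -7*t - w^2 + w*(-t - 7)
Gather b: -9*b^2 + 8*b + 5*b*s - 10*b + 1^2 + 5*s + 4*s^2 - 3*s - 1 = -9*b^2 + b*(5*s - 2) + 4*s^2 + 2*s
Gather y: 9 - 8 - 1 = 0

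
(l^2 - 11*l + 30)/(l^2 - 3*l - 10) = (l - 6)/(l + 2)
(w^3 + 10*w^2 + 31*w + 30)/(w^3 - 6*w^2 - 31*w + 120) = (w^2 + 5*w + 6)/(w^2 - 11*w + 24)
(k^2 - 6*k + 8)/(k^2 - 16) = (k - 2)/(k + 4)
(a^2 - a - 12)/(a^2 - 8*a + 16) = (a + 3)/(a - 4)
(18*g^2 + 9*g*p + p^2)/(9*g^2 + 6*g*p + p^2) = (6*g + p)/(3*g + p)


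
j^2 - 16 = (j - 4)*(j + 4)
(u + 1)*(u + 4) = u^2 + 5*u + 4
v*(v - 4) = v^2 - 4*v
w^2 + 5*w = w*(w + 5)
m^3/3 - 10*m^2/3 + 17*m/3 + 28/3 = (m/3 + 1/3)*(m - 7)*(m - 4)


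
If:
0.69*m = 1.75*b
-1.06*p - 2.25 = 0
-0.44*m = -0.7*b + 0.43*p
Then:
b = 2.19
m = 5.57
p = -2.12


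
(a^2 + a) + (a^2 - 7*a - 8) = 2*a^2 - 6*a - 8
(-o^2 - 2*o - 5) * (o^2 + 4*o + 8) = -o^4 - 6*o^3 - 21*o^2 - 36*o - 40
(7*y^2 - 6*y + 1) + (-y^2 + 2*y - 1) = 6*y^2 - 4*y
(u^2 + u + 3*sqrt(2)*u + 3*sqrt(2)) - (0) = u^2 + u + 3*sqrt(2)*u + 3*sqrt(2)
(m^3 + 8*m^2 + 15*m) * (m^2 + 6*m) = m^5 + 14*m^4 + 63*m^3 + 90*m^2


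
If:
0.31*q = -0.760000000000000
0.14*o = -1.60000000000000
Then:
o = -11.43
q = -2.45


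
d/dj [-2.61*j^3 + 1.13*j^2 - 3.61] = j*(2.26 - 7.83*j)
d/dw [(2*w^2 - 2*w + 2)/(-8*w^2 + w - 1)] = 14*w*(2 - w)/(64*w^4 - 16*w^3 + 17*w^2 - 2*w + 1)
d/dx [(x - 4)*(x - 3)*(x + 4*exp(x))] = 4*x^2*exp(x) + 3*x^2 - 20*x*exp(x) - 14*x + 20*exp(x) + 12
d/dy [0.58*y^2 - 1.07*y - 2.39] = 1.16*y - 1.07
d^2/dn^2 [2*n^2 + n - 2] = 4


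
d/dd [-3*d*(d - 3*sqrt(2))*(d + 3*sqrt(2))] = 54 - 9*d^2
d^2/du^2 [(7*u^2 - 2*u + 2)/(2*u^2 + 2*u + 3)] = 2*(-36*u^3 - 102*u^2 + 60*u + 71)/(8*u^6 + 24*u^5 + 60*u^4 + 80*u^3 + 90*u^2 + 54*u + 27)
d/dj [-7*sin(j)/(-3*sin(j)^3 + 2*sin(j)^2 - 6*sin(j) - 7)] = 7*(-6*sin(j)^3 + 2*sin(j)^2 + 7)*cos(j)/(3*sin(j)^3 - 2*sin(j)^2 + 6*sin(j) + 7)^2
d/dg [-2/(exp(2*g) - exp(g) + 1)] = (4*exp(g) - 2)*exp(g)/(exp(2*g) - exp(g) + 1)^2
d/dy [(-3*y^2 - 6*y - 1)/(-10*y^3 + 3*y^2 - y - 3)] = (-30*y^4 - 120*y^3 - 9*y^2 + 24*y + 17)/(100*y^6 - 60*y^5 + 29*y^4 + 54*y^3 - 17*y^2 + 6*y + 9)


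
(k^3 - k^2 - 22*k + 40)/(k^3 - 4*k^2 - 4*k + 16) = (k + 5)/(k + 2)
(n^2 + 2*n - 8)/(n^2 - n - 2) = (n + 4)/(n + 1)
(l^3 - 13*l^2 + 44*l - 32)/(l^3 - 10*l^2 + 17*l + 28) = (l^2 - 9*l + 8)/(l^2 - 6*l - 7)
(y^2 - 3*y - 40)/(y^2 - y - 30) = (y - 8)/(y - 6)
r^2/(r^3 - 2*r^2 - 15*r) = r/(r^2 - 2*r - 15)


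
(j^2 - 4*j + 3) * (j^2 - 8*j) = j^4 - 12*j^3 + 35*j^2 - 24*j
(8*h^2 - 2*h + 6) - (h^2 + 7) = 7*h^2 - 2*h - 1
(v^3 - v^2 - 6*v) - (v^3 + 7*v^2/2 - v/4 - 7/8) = -9*v^2/2 - 23*v/4 + 7/8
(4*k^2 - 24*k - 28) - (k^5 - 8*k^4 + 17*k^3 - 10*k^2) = -k^5 + 8*k^4 - 17*k^3 + 14*k^2 - 24*k - 28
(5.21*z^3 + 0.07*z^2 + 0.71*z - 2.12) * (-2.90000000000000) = -15.109*z^3 - 0.203*z^2 - 2.059*z + 6.148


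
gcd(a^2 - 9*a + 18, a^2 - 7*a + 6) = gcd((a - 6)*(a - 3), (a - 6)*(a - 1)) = a - 6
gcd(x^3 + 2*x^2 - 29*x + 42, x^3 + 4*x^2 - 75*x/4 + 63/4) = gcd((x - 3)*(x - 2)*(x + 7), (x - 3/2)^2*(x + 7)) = x + 7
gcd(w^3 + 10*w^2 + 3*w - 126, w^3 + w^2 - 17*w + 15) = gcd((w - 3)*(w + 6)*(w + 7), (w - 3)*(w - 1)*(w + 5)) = w - 3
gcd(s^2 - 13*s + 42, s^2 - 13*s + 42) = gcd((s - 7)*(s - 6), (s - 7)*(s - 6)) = s^2 - 13*s + 42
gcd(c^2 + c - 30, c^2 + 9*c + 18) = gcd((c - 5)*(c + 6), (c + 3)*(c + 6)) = c + 6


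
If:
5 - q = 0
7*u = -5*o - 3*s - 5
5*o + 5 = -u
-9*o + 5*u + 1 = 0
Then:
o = -12/17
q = 5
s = 50/17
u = -25/17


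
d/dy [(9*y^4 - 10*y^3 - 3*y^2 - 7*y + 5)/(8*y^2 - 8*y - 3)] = (144*y^5 - 296*y^4 + 52*y^3 + 170*y^2 - 62*y + 61)/(64*y^4 - 128*y^3 + 16*y^2 + 48*y + 9)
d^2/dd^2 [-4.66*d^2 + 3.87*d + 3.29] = -9.32000000000000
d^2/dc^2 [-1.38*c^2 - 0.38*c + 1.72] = -2.76000000000000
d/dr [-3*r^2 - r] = -6*r - 1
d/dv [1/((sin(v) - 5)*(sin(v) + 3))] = 2*(1 - sin(v))*cos(v)/((sin(v) - 5)^2*(sin(v) + 3)^2)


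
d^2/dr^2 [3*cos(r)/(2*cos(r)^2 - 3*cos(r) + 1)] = 3*(-(1 - cos(2*r))^2 - cos(r)/2 + cos(2*r) - 5*cos(3*r)/2 - 1)/((cos(r) - 1)^2*(2*cos(r) - 1)^3)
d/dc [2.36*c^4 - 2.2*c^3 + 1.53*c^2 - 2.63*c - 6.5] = 9.44*c^3 - 6.6*c^2 + 3.06*c - 2.63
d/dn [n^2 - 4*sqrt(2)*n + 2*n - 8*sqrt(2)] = 2*n - 4*sqrt(2) + 2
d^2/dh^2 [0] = 0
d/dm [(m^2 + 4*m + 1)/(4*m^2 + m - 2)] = 3*(-5*m^2 - 4*m - 3)/(16*m^4 + 8*m^3 - 15*m^2 - 4*m + 4)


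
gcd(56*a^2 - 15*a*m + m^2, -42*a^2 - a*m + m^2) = 7*a - m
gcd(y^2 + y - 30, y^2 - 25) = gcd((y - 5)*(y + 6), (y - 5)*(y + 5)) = y - 5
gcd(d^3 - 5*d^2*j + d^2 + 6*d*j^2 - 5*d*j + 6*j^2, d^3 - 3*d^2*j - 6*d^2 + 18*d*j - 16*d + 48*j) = d - 3*j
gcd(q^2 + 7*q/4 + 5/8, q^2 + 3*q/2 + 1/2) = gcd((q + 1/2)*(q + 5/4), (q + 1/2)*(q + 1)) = q + 1/2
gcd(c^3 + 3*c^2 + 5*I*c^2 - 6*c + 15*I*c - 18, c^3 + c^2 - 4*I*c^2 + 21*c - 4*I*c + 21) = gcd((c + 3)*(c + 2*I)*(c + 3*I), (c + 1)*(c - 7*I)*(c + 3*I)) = c + 3*I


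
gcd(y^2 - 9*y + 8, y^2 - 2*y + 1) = y - 1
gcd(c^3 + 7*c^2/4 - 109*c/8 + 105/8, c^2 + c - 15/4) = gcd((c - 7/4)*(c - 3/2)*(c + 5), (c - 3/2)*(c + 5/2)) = c - 3/2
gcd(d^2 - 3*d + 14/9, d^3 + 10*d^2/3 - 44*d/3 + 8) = d - 2/3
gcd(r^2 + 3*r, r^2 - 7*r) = r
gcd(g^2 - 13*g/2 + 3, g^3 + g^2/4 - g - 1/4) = 1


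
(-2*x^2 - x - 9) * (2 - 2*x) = 4*x^3 - 2*x^2 + 16*x - 18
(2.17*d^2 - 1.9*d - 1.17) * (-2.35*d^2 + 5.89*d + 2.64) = -5.0995*d^4 + 17.2463*d^3 - 2.7127*d^2 - 11.9073*d - 3.0888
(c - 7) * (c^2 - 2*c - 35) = c^3 - 9*c^2 - 21*c + 245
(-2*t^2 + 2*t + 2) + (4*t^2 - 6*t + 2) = 2*t^2 - 4*t + 4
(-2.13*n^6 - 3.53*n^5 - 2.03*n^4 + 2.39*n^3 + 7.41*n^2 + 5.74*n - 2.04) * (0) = 0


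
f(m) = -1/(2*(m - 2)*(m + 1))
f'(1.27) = 0.28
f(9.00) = -0.00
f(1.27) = 0.30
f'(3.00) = 0.16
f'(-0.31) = -0.32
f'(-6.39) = -0.00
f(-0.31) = 0.31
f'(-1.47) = -0.74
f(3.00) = -0.12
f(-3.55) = -0.04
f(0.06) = 0.24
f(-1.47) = -0.31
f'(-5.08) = -0.01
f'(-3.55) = -0.02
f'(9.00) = 0.00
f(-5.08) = -0.02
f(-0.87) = 1.34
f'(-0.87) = -9.84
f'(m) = 1/(2*(m - 2)*(m + 1)^2) + 1/(2*(m - 2)^2*(m + 1)) = (m - 1/2)/((m - 2)^2*(m + 1)^2)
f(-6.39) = -0.01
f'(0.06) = -0.10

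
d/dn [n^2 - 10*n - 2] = 2*n - 10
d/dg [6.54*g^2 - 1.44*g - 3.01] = 13.08*g - 1.44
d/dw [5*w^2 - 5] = 10*w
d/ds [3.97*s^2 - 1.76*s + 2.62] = 7.94*s - 1.76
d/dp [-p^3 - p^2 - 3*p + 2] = -3*p^2 - 2*p - 3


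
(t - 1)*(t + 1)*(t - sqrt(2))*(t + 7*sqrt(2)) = t^4 + 6*sqrt(2)*t^3 - 15*t^2 - 6*sqrt(2)*t + 14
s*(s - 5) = s^2 - 5*s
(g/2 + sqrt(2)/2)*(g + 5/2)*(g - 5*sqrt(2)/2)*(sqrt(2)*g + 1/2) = sqrt(2)*g^4/2 - 5*g^3/4 + 5*sqrt(2)*g^3/4 - 23*sqrt(2)*g^2/8 - 25*g^2/8 - 115*sqrt(2)*g/16 - 5*g/4 - 25/8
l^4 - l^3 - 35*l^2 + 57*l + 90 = (l - 5)*(l - 3)*(l + 1)*(l + 6)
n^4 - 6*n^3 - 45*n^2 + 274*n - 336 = (n - 8)*(n - 3)*(n - 2)*(n + 7)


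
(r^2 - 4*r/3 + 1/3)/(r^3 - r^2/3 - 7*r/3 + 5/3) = (3*r - 1)/(3*r^2 + 2*r - 5)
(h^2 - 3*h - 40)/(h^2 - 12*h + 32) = (h + 5)/(h - 4)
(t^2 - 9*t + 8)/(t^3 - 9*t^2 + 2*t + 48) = (t - 1)/(t^2 - t - 6)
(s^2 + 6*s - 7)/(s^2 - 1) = (s + 7)/(s + 1)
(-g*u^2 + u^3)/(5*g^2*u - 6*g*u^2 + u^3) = u/(-5*g + u)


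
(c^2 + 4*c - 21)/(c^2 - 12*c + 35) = (c^2 + 4*c - 21)/(c^2 - 12*c + 35)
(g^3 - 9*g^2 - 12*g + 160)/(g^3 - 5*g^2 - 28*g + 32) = (g - 5)/(g - 1)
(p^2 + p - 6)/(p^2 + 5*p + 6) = (p - 2)/(p + 2)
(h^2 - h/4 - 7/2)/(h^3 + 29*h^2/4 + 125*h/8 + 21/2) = 2*(h - 2)/(2*h^2 + 11*h + 12)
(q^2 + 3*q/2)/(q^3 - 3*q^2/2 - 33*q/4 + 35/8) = 4*q*(2*q + 3)/(8*q^3 - 12*q^2 - 66*q + 35)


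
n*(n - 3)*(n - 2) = n^3 - 5*n^2 + 6*n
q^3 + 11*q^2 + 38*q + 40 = (q + 2)*(q + 4)*(q + 5)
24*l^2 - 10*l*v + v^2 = (-6*l + v)*(-4*l + v)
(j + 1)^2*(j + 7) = j^3 + 9*j^2 + 15*j + 7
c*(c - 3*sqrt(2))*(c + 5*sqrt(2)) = c^3 + 2*sqrt(2)*c^2 - 30*c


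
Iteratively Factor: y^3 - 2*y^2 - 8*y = (y + 2)*(y^2 - 4*y) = (y - 4)*(y + 2)*(y)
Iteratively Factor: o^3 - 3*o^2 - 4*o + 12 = (o - 3)*(o^2 - 4) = (o - 3)*(o - 2)*(o + 2)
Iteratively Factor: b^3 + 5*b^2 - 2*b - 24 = (b + 3)*(b^2 + 2*b - 8) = (b + 3)*(b + 4)*(b - 2)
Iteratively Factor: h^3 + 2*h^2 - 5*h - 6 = (h - 2)*(h^2 + 4*h + 3) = (h - 2)*(h + 3)*(h + 1)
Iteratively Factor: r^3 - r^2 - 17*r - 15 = (r - 5)*(r^2 + 4*r + 3) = (r - 5)*(r + 1)*(r + 3)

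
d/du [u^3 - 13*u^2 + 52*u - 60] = 3*u^2 - 26*u + 52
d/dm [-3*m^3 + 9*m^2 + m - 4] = -9*m^2 + 18*m + 1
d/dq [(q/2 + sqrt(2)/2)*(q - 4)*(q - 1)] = 3*q^2/2 - 5*q + sqrt(2)*q - 5*sqrt(2)/2 + 2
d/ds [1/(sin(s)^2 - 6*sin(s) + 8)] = 2*(3 - sin(s))*cos(s)/(sin(s)^2 - 6*sin(s) + 8)^2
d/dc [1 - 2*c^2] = -4*c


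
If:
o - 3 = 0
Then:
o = 3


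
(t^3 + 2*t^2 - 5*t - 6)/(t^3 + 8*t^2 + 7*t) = (t^2 + t - 6)/(t*(t + 7))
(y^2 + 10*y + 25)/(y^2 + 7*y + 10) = (y + 5)/(y + 2)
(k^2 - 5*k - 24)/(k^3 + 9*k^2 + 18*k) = (k - 8)/(k*(k + 6))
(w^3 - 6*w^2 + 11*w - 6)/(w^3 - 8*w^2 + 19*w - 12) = (w - 2)/(w - 4)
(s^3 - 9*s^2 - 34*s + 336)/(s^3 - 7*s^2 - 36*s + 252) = (s - 8)/(s - 6)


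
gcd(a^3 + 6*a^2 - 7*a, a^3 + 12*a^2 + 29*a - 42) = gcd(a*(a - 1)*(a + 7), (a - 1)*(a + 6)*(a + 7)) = a^2 + 6*a - 7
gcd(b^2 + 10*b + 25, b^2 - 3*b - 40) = b + 5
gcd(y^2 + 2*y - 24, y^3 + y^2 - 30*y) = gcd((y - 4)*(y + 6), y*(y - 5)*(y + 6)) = y + 6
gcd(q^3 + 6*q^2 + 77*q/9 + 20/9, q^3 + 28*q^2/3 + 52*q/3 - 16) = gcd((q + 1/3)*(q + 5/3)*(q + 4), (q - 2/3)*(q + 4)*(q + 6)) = q + 4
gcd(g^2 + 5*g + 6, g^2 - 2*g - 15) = g + 3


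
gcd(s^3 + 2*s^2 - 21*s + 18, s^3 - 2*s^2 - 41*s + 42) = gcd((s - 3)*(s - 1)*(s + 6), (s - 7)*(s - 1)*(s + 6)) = s^2 + 5*s - 6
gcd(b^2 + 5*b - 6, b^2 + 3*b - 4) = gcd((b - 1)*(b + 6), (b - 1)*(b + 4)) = b - 1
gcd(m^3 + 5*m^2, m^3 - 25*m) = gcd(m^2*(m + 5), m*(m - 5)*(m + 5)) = m^2 + 5*m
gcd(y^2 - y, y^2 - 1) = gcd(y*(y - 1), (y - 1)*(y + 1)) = y - 1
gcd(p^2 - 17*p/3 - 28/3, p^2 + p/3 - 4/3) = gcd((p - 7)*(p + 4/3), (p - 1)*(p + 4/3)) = p + 4/3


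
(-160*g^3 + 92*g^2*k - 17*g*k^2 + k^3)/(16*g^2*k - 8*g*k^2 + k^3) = (-40*g^2 + 13*g*k - k^2)/(k*(4*g - k))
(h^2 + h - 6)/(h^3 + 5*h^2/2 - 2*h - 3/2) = 2*(h - 2)/(2*h^2 - h - 1)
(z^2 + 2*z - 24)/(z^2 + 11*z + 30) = (z - 4)/(z + 5)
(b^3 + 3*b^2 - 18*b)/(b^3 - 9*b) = (b + 6)/(b + 3)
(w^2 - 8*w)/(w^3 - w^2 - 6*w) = (8 - w)/(-w^2 + w + 6)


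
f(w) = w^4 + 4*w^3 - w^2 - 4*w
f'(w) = 4*w^3 + 12*w^2 - 2*w - 4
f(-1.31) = -2.52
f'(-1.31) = 10.22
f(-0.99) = 0.06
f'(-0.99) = 5.86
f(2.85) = 139.05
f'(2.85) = 180.37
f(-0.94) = 0.33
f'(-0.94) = 5.16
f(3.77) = 387.04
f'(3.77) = 373.35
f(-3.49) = -19.90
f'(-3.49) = -20.89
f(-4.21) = 14.79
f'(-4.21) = -81.36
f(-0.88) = 0.62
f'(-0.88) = 4.33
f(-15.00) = 36960.00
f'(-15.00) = -10774.00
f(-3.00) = -24.00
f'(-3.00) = 2.00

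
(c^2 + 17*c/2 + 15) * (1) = c^2 + 17*c/2 + 15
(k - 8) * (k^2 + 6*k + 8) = k^3 - 2*k^2 - 40*k - 64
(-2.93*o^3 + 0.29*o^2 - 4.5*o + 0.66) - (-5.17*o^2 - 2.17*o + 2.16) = -2.93*o^3 + 5.46*o^2 - 2.33*o - 1.5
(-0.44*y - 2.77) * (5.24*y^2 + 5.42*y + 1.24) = -2.3056*y^3 - 16.8996*y^2 - 15.559*y - 3.4348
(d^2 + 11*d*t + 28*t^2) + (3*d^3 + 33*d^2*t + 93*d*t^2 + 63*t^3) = 3*d^3 + 33*d^2*t + d^2 + 93*d*t^2 + 11*d*t + 63*t^3 + 28*t^2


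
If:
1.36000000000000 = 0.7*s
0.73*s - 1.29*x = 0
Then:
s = 1.94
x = 1.10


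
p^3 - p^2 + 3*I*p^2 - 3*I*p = p*(p - 1)*(p + 3*I)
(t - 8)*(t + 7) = t^2 - t - 56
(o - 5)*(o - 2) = o^2 - 7*o + 10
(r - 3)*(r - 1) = r^2 - 4*r + 3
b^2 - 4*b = b*(b - 4)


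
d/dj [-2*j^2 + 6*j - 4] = 6 - 4*j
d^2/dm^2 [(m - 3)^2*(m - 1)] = 6*m - 14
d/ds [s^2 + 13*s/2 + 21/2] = 2*s + 13/2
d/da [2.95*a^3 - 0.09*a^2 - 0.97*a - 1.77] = 8.85*a^2 - 0.18*a - 0.97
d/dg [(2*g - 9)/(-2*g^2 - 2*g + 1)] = 4*(g^2 - 9*g - 4)/(4*g^4 + 8*g^3 - 4*g + 1)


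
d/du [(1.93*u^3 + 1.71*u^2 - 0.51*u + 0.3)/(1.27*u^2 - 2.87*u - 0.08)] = (2.4511*u^4 - 11.0782*u^3 - 4.7232*u^2 - 1.0356*u + 0.9018)/(1.6129*u^4 - 7.2898*u^3 + 8.0337*u^2 + 0.4592*u + 0.0064)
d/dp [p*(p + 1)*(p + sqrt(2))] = 3*p^2 + 2*p + 2*sqrt(2)*p + sqrt(2)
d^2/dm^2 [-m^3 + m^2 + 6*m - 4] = 2 - 6*m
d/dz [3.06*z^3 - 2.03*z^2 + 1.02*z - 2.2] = 9.18*z^2 - 4.06*z + 1.02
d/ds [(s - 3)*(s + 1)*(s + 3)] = 3*s^2 + 2*s - 9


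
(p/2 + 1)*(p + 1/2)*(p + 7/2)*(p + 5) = p^4/2 + 11*p^3/2 + 159*p^2/8 + 209*p/8 + 35/4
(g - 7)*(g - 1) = g^2 - 8*g + 7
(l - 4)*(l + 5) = l^2 + l - 20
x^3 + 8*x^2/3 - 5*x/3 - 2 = (x - 1)*(x + 2/3)*(x + 3)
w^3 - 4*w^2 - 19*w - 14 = (w - 7)*(w + 1)*(w + 2)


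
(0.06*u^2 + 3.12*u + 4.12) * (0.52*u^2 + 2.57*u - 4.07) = 0.0312*u^4 + 1.7766*u^3 + 9.9166*u^2 - 2.11*u - 16.7684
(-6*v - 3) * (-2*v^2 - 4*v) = 12*v^3 + 30*v^2 + 12*v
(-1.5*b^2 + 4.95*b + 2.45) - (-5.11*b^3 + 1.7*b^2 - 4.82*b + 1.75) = 5.11*b^3 - 3.2*b^2 + 9.77*b + 0.7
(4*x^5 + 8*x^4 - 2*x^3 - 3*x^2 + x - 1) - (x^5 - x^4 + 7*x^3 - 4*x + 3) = 3*x^5 + 9*x^4 - 9*x^3 - 3*x^2 + 5*x - 4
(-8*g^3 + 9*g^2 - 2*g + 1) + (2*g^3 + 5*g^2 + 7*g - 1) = -6*g^3 + 14*g^2 + 5*g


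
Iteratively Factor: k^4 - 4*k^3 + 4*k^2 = (k - 2)*(k^3 - 2*k^2) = k*(k - 2)*(k^2 - 2*k) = k*(k - 2)^2*(k)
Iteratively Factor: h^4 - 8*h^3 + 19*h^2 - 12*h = (h - 4)*(h^3 - 4*h^2 + 3*h) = h*(h - 4)*(h^2 - 4*h + 3) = h*(h - 4)*(h - 3)*(h - 1)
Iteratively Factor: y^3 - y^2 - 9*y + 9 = (y - 3)*(y^2 + 2*y - 3) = (y - 3)*(y + 3)*(y - 1)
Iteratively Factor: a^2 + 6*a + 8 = (a + 4)*(a + 2)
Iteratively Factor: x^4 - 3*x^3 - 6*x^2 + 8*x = (x - 1)*(x^3 - 2*x^2 - 8*x) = x*(x - 1)*(x^2 - 2*x - 8) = x*(x - 4)*(x - 1)*(x + 2)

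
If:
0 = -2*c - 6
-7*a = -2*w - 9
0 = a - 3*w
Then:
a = 27/19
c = -3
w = 9/19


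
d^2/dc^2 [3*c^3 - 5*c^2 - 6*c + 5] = 18*c - 10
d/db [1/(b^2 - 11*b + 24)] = (11 - 2*b)/(b^2 - 11*b + 24)^2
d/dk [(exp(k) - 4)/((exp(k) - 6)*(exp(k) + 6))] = (-exp(2*k) + 8*exp(k) - 36)*exp(k)/(exp(4*k) - 72*exp(2*k) + 1296)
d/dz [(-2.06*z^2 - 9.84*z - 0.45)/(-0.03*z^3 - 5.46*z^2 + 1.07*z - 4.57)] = (-0.0618*z^4 - 0.590399999999999*z^3 - 55.9711*z^2 + 13.9144*z + 45.4503)/(0.0009*z^6 + 0.3276*z^5 + 29.7474*z^4 - 11.4102*z^3 + 51.0493*z^2 - 9.7798*z + 20.8849)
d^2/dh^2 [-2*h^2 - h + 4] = -4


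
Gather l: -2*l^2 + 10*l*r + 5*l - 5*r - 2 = -2*l^2 + l*(10*r + 5) - 5*r - 2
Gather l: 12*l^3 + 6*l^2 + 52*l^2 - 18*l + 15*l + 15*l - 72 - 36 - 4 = 12*l^3 + 58*l^2 + 12*l - 112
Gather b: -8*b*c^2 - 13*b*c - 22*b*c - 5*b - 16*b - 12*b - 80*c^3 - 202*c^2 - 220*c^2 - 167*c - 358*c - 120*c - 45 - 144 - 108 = b*(-8*c^2 - 35*c - 33) - 80*c^3 - 422*c^2 - 645*c - 297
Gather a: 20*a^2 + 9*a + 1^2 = 20*a^2 + 9*a + 1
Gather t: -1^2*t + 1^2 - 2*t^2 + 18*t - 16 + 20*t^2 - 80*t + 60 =18*t^2 - 63*t + 45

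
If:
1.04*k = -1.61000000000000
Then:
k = -1.55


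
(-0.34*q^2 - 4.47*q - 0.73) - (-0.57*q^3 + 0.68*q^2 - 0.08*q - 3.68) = 0.57*q^3 - 1.02*q^2 - 4.39*q + 2.95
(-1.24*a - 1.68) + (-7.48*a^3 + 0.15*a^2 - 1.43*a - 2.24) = -7.48*a^3 + 0.15*a^2 - 2.67*a - 3.92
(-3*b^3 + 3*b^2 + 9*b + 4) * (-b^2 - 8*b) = 3*b^5 + 21*b^4 - 33*b^3 - 76*b^2 - 32*b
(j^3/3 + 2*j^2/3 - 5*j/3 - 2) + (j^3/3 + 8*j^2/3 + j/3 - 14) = 2*j^3/3 + 10*j^2/3 - 4*j/3 - 16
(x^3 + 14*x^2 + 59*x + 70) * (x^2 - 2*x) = x^5 + 12*x^4 + 31*x^3 - 48*x^2 - 140*x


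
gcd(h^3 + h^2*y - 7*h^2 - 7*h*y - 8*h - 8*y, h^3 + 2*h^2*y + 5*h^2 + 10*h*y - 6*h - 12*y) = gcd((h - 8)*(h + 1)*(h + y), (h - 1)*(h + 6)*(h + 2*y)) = 1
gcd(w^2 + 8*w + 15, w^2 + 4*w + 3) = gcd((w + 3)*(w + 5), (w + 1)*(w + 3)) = w + 3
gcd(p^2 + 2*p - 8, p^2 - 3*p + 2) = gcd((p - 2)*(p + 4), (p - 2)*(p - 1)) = p - 2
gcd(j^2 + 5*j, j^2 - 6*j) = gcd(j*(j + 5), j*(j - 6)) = j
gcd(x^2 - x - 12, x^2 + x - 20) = x - 4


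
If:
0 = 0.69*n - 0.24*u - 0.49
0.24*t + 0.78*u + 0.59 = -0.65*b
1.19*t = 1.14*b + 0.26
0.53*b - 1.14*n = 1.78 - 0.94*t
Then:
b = 1.10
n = -0.01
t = 1.27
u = -2.06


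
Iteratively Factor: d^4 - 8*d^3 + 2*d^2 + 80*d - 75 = (d - 1)*(d^3 - 7*d^2 - 5*d + 75) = (d - 5)*(d - 1)*(d^2 - 2*d - 15) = (d - 5)^2*(d - 1)*(d + 3)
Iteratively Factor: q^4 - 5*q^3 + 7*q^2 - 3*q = (q)*(q^3 - 5*q^2 + 7*q - 3) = q*(q - 1)*(q^2 - 4*q + 3) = q*(q - 1)^2*(q - 3)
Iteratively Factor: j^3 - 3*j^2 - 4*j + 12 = (j - 3)*(j^2 - 4) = (j - 3)*(j + 2)*(j - 2)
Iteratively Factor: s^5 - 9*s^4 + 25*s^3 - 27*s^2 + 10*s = (s - 5)*(s^4 - 4*s^3 + 5*s^2 - 2*s) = (s - 5)*(s - 1)*(s^3 - 3*s^2 + 2*s) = (s - 5)*(s - 2)*(s - 1)*(s^2 - s) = s*(s - 5)*(s - 2)*(s - 1)*(s - 1)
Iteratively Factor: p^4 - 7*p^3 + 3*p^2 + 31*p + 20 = (p - 5)*(p^3 - 2*p^2 - 7*p - 4) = (p - 5)*(p + 1)*(p^2 - 3*p - 4) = (p - 5)*(p - 4)*(p + 1)*(p + 1)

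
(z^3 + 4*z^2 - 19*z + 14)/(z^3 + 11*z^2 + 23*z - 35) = (z - 2)/(z + 5)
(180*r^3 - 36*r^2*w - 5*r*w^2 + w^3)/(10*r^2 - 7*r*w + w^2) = (36*r^2 - w^2)/(2*r - w)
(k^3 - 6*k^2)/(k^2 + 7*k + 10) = k^2*(k - 6)/(k^2 + 7*k + 10)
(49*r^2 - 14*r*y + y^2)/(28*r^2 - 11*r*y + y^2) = (-7*r + y)/(-4*r + y)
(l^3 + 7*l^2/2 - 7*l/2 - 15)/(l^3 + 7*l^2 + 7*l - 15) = (l^2 + l/2 - 5)/(l^2 + 4*l - 5)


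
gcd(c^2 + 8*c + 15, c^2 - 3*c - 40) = c + 5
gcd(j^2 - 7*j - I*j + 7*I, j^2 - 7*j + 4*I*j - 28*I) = j - 7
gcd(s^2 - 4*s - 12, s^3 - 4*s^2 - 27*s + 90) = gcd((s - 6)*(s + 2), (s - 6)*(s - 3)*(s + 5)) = s - 6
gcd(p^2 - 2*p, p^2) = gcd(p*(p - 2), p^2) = p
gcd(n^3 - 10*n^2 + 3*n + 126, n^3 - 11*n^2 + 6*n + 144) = n^2 - 3*n - 18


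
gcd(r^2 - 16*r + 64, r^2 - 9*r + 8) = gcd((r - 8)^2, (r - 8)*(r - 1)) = r - 8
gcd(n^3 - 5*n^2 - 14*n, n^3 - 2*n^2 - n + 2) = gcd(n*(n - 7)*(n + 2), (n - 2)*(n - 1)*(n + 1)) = 1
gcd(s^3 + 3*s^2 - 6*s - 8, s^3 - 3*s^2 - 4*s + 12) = s - 2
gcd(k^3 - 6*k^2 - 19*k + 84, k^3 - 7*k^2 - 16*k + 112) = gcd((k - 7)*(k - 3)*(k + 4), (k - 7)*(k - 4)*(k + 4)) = k^2 - 3*k - 28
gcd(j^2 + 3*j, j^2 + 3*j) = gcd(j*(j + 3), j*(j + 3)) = j^2 + 3*j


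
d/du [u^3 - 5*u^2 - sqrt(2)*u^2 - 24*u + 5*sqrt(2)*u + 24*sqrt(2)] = 3*u^2 - 10*u - 2*sqrt(2)*u - 24 + 5*sqrt(2)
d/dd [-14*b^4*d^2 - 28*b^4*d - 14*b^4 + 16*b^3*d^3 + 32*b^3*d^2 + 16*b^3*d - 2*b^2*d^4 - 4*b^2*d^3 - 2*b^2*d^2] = 4*b^2*(-7*b^2*d - 7*b^2 + 12*b*d^2 + 16*b*d + 4*b - 2*d^3 - 3*d^2 - d)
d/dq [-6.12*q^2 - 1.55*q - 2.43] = -12.24*q - 1.55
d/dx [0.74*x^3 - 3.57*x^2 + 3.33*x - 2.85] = 2.22*x^2 - 7.14*x + 3.33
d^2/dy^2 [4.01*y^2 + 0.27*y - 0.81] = 8.02000000000000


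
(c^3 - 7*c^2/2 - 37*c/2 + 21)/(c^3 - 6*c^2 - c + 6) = (c + 7/2)/(c + 1)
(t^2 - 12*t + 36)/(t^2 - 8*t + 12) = (t - 6)/(t - 2)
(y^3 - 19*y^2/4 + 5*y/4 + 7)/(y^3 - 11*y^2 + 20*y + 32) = (y - 7/4)/(y - 8)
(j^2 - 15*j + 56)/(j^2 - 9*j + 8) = (j - 7)/(j - 1)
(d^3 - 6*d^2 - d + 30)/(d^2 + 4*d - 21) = (d^2 - 3*d - 10)/(d + 7)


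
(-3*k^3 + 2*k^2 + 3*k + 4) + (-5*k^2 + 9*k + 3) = -3*k^3 - 3*k^2 + 12*k + 7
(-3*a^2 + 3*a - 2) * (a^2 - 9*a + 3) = -3*a^4 + 30*a^3 - 38*a^2 + 27*a - 6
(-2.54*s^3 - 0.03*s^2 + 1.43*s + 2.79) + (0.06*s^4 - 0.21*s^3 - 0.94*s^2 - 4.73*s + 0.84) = 0.06*s^4 - 2.75*s^3 - 0.97*s^2 - 3.3*s + 3.63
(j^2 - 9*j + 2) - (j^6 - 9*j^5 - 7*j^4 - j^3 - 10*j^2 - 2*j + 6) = -j^6 + 9*j^5 + 7*j^4 + j^3 + 11*j^2 - 7*j - 4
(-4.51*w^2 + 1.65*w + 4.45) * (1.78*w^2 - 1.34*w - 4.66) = -8.0278*w^4 + 8.9804*w^3 + 26.7266*w^2 - 13.652*w - 20.737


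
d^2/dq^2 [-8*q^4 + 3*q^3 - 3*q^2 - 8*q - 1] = -96*q^2 + 18*q - 6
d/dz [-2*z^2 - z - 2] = -4*z - 1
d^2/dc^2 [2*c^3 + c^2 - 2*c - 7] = 12*c + 2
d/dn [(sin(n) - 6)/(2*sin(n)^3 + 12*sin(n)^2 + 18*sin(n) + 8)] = (7*sin(n) + cos(n)^2 + 28)*cos(n)/((sin(n) + 1)^3*(sin(n) + 4)^2)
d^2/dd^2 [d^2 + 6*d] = 2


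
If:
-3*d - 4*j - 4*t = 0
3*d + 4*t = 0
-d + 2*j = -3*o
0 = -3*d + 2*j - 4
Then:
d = -4/3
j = 0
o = -4/9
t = 1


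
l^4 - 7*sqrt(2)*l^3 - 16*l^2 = l^2*(l - 8*sqrt(2))*(l + sqrt(2))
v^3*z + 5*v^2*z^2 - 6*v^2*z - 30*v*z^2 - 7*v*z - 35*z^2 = (v - 7)*(v + 5*z)*(v*z + z)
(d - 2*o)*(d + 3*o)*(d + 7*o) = d^3 + 8*d^2*o + d*o^2 - 42*o^3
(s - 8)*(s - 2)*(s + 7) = s^3 - 3*s^2 - 54*s + 112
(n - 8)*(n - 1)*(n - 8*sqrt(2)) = n^3 - 8*sqrt(2)*n^2 - 9*n^2 + 8*n + 72*sqrt(2)*n - 64*sqrt(2)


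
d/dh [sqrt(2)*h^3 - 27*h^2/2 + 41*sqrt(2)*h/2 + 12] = 3*sqrt(2)*h^2 - 27*h + 41*sqrt(2)/2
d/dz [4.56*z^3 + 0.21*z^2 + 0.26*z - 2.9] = 13.68*z^2 + 0.42*z + 0.26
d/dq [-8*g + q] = 1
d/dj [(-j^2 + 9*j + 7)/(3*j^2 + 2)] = (-27*j^2 - 46*j + 18)/(9*j^4 + 12*j^2 + 4)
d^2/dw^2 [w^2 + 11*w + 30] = 2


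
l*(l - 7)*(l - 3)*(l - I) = l^4 - 10*l^3 - I*l^3 + 21*l^2 + 10*I*l^2 - 21*I*l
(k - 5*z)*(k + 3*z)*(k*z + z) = k^3*z - 2*k^2*z^2 + k^2*z - 15*k*z^3 - 2*k*z^2 - 15*z^3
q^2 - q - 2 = (q - 2)*(q + 1)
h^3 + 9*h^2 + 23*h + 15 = (h + 1)*(h + 3)*(h + 5)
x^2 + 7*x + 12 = (x + 3)*(x + 4)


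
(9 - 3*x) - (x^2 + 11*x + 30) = -x^2 - 14*x - 21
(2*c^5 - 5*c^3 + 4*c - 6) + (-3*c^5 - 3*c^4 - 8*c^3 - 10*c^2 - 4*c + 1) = -c^5 - 3*c^4 - 13*c^3 - 10*c^2 - 5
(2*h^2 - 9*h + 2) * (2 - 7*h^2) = -14*h^4 + 63*h^3 - 10*h^2 - 18*h + 4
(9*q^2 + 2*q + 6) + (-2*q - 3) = 9*q^2 + 3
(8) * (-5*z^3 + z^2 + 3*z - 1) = -40*z^3 + 8*z^2 + 24*z - 8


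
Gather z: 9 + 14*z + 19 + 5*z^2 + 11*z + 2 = 5*z^2 + 25*z + 30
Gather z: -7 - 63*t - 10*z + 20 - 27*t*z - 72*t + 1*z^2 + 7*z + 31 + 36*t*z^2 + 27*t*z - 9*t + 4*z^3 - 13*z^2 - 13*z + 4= -144*t + 4*z^3 + z^2*(36*t - 12) - 16*z + 48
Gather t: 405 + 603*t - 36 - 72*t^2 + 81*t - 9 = -72*t^2 + 684*t + 360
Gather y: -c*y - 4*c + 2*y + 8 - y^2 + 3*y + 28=-4*c - y^2 + y*(5 - c) + 36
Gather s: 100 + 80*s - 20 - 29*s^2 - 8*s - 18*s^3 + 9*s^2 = -18*s^3 - 20*s^2 + 72*s + 80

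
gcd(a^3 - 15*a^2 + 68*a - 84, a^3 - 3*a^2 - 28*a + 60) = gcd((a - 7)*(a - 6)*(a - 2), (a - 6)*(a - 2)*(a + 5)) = a^2 - 8*a + 12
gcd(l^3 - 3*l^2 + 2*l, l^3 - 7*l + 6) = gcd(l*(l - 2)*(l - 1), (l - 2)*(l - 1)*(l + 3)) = l^2 - 3*l + 2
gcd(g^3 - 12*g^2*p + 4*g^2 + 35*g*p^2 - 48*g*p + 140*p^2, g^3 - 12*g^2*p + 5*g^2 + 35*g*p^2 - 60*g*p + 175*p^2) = g^2 - 12*g*p + 35*p^2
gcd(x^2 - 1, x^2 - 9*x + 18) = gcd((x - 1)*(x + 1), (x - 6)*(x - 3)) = 1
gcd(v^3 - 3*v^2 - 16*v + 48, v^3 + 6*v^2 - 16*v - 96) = v^2 - 16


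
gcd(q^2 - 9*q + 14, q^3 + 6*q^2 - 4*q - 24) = q - 2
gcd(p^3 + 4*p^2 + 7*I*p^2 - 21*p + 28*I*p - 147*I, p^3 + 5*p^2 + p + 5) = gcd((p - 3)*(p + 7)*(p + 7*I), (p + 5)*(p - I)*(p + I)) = 1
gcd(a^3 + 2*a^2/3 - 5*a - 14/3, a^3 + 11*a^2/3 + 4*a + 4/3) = a^2 + 3*a + 2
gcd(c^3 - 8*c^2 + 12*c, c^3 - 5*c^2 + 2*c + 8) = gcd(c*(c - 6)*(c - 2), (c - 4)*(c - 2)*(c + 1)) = c - 2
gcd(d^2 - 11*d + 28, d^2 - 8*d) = 1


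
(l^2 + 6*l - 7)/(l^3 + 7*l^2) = (l - 1)/l^2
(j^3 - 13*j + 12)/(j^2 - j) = j + 1 - 12/j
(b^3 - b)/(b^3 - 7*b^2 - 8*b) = (b - 1)/(b - 8)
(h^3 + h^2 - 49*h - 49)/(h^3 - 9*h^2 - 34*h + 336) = (h^2 + 8*h + 7)/(h^2 - 2*h - 48)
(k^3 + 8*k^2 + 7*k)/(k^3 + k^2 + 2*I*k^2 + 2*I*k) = (k + 7)/(k + 2*I)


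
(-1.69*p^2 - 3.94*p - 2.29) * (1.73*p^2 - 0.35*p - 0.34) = -2.9237*p^4 - 6.2247*p^3 - 2.0081*p^2 + 2.1411*p + 0.7786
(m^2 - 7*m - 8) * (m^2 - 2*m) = m^4 - 9*m^3 + 6*m^2 + 16*m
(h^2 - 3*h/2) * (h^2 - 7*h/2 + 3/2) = h^4 - 5*h^3 + 27*h^2/4 - 9*h/4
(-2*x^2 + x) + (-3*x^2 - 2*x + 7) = -5*x^2 - x + 7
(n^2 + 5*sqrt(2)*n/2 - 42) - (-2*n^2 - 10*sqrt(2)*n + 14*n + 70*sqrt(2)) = 3*n^2 - 14*n + 25*sqrt(2)*n/2 - 70*sqrt(2) - 42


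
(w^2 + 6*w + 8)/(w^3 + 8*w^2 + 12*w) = (w + 4)/(w*(w + 6))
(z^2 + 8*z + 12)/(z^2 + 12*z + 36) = (z + 2)/(z + 6)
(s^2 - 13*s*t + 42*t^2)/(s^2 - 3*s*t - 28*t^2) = (s - 6*t)/(s + 4*t)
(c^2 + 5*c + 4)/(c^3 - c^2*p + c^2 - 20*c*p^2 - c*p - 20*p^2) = (-c - 4)/(-c^2 + c*p + 20*p^2)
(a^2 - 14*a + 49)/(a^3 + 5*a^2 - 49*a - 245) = (a - 7)/(a^2 + 12*a + 35)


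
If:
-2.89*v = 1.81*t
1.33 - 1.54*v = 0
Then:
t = -1.38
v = 0.86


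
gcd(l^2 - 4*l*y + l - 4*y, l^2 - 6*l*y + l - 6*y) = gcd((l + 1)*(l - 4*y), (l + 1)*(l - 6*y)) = l + 1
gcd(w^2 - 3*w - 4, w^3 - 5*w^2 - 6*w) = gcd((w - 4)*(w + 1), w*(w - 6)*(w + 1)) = w + 1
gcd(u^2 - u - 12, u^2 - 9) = u + 3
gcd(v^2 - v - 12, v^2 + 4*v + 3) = v + 3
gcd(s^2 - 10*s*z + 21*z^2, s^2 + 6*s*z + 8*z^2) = 1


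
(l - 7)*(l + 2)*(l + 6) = l^3 + l^2 - 44*l - 84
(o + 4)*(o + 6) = o^2 + 10*o + 24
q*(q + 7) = q^2 + 7*q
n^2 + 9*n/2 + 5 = (n + 2)*(n + 5/2)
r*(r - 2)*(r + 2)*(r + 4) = r^4 + 4*r^3 - 4*r^2 - 16*r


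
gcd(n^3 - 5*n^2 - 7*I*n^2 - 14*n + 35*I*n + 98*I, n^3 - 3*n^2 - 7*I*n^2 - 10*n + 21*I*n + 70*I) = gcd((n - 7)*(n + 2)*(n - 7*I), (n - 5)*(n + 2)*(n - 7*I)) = n^2 + n*(2 - 7*I) - 14*I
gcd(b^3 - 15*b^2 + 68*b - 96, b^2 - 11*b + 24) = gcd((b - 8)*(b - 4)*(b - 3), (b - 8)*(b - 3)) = b^2 - 11*b + 24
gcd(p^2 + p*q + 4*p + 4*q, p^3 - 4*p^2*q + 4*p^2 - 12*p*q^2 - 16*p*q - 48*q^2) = p + 4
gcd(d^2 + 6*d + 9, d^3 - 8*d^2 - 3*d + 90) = d + 3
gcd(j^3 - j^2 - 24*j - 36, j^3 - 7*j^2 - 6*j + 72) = j^2 - 3*j - 18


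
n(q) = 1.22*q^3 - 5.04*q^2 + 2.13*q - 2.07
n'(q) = 3.66*q^2 - 10.08*q + 2.13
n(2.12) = -8.58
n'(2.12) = -2.79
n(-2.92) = -81.64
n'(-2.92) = 62.77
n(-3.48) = -121.93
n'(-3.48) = 81.53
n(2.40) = -9.12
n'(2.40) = -0.98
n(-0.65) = -5.92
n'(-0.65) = 10.23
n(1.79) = -7.41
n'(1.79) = -4.19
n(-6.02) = -463.71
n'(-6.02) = 195.45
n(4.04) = 4.72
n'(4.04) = 21.14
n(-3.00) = -86.76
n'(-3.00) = 65.31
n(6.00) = 92.79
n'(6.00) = 73.41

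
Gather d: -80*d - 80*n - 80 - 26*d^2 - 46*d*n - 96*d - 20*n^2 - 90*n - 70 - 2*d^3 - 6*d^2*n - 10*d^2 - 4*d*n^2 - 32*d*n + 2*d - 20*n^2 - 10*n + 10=-2*d^3 + d^2*(-6*n - 36) + d*(-4*n^2 - 78*n - 174) - 40*n^2 - 180*n - 140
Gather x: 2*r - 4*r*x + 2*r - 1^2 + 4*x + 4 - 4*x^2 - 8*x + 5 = 4*r - 4*x^2 + x*(-4*r - 4) + 8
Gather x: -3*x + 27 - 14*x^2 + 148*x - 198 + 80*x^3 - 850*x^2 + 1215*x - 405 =80*x^3 - 864*x^2 + 1360*x - 576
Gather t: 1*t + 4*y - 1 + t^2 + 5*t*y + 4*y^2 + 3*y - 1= t^2 + t*(5*y + 1) + 4*y^2 + 7*y - 2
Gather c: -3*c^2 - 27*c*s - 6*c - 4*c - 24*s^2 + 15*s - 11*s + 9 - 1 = -3*c^2 + c*(-27*s - 10) - 24*s^2 + 4*s + 8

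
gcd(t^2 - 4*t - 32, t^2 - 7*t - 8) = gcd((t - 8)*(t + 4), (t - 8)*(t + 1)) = t - 8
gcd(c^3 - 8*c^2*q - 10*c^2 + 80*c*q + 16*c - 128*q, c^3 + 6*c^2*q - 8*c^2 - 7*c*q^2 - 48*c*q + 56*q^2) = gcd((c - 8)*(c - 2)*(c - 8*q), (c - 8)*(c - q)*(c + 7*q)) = c - 8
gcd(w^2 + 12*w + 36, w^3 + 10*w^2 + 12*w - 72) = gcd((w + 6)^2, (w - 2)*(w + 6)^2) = w^2 + 12*w + 36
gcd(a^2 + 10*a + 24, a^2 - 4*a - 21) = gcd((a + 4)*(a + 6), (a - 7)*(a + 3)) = 1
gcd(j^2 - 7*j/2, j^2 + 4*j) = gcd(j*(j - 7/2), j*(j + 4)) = j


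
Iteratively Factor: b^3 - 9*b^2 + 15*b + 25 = (b - 5)*(b^2 - 4*b - 5) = (b - 5)^2*(b + 1)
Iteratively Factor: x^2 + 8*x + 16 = (x + 4)*(x + 4)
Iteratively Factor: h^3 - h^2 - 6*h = (h)*(h^2 - h - 6) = h*(h + 2)*(h - 3)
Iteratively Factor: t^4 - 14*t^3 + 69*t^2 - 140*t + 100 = (t - 2)*(t^3 - 12*t^2 + 45*t - 50) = (t - 5)*(t - 2)*(t^2 - 7*t + 10) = (t - 5)*(t - 2)^2*(t - 5)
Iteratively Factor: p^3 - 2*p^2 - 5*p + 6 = (p - 3)*(p^2 + p - 2) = (p - 3)*(p - 1)*(p + 2)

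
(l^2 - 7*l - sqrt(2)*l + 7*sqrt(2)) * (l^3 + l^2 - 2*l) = l^5 - 6*l^4 - sqrt(2)*l^4 - 9*l^3 + 6*sqrt(2)*l^3 + 9*sqrt(2)*l^2 + 14*l^2 - 14*sqrt(2)*l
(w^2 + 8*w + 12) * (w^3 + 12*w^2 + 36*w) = w^5 + 20*w^4 + 144*w^3 + 432*w^2 + 432*w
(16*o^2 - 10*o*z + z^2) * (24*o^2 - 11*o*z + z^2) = 384*o^4 - 416*o^3*z + 150*o^2*z^2 - 21*o*z^3 + z^4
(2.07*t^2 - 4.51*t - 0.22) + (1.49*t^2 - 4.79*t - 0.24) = 3.56*t^2 - 9.3*t - 0.46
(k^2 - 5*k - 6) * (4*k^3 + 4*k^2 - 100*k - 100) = 4*k^5 - 16*k^4 - 144*k^3 + 376*k^2 + 1100*k + 600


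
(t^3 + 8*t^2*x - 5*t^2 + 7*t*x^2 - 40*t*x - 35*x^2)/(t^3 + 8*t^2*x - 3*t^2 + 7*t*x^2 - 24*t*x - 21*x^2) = (t - 5)/(t - 3)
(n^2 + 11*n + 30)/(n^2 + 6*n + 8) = (n^2 + 11*n + 30)/(n^2 + 6*n + 8)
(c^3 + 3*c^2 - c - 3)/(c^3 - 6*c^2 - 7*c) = (c^2 + 2*c - 3)/(c*(c - 7))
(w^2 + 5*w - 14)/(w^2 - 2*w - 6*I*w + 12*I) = (w + 7)/(w - 6*I)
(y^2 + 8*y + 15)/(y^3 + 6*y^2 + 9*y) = (y + 5)/(y*(y + 3))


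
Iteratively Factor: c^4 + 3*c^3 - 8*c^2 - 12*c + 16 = (c + 4)*(c^3 - c^2 - 4*c + 4) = (c - 1)*(c + 4)*(c^2 - 4) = (c - 1)*(c + 2)*(c + 4)*(c - 2)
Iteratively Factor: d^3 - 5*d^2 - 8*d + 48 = (d - 4)*(d^2 - d - 12) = (d - 4)*(d + 3)*(d - 4)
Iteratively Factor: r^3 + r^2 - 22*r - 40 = (r + 4)*(r^2 - 3*r - 10) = (r + 2)*(r + 4)*(r - 5)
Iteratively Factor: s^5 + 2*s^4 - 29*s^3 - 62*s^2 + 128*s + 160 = (s + 1)*(s^4 + s^3 - 30*s^2 - 32*s + 160) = (s + 1)*(s + 4)*(s^3 - 3*s^2 - 18*s + 40) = (s + 1)*(s + 4)^2*(s^2 - 7*s + 10) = (s - 5)*(s + 1)*(s + 4)^2*(s - 2)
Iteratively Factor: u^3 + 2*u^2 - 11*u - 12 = (u - 3)*(u^2 + 5*u + 4) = (u - 3)*(u + 1)*(u + 4)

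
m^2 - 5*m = m*(m - 5)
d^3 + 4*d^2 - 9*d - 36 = (d - 3)*(d + 3)*(d + 4)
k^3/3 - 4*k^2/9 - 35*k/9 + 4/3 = (k/3 + 1)*(k - 4)*(k - 1/3)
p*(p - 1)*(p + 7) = p^3 + 6*p^2 - 7*p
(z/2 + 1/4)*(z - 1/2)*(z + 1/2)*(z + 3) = z^4/2 + 7*z^3/4 + 5*z^2/8 - 7*z/16 - 3/16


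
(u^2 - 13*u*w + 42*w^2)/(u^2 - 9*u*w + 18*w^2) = (u - 7*w)/(u - 3*w)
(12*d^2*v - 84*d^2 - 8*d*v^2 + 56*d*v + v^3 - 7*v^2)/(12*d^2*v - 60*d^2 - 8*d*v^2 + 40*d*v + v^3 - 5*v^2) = (v - 7)/(v - 5)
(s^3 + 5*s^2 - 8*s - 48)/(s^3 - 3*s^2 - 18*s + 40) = (s^2 + s - 12)/(s^2 - 7*s + 10)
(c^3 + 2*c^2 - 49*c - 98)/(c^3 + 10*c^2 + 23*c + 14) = (c - 7)/(c + 1)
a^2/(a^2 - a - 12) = a^2/(a^2 - a - 12)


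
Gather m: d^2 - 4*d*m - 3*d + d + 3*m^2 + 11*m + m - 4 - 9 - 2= d^2 - 2*d + 3*m^2 + m*(12 - 4*d) - 15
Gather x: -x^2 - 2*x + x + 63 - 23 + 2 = -x^2 - x + 42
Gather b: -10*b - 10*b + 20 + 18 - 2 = 36 - 20*b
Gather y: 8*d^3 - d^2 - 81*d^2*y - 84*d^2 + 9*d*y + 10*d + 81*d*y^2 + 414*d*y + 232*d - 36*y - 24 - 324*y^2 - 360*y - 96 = 8*d^3 - 85*d^2 + 242*d + y^2*(81*d - 324) + y*(-81*d^2 + 423*d - 396) - 120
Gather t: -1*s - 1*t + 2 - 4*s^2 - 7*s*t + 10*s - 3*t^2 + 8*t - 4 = -4*s^2 + 9*s - 3*t^2 + t*(7 - 7*s) - 2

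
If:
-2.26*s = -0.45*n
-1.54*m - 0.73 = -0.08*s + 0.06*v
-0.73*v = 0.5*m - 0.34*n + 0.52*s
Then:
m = -0.00718530738804635*v - 0.484625628590169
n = 3.0720071157401*v - 1.02475104847846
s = 0.611682832780108*v - 0.204043350360756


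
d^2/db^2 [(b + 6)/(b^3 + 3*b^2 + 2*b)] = 2*(3*b^5 + 45*b^4 + 151*b^3 + 198*b^2 + 108*b + 24)/(b^3*(b^6 + 9*b^5 + 33*b^4 + 63*b^3 + 66*b^2 + 36*b + 8))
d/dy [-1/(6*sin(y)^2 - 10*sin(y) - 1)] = 2*(6*sin(y) - 5)*cos(y)/(-6*sin(y)^2 + 10*sin(y) + 1)^2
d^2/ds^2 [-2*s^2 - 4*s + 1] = -4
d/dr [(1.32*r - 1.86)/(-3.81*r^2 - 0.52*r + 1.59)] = (5.0292*r^2 - 14.1732*r + 1.1316)/(14.5161*r^4 + 3.9624*r^3 - 11.8454*r^2 - 1.6536*r + 2.5281)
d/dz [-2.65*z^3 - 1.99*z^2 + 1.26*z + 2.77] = -7.95*z^2 - 3.98*z + 1.26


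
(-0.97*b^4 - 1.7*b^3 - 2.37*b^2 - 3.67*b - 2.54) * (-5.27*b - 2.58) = 5.1119*b^5 + 11.4616*b^4 + 16.8759*b^3 + 25.4555*b^2 + 22.8544*b + 6.5532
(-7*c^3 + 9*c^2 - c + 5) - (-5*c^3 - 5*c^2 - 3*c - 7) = -2*c^3 + 14*c^2 + 2*c + 12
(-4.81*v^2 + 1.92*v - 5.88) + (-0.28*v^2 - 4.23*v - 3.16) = -5.09*v^2 - 2.31*v - 9.04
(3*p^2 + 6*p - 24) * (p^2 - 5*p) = 3*p^4 - 9*p^3 - 54*p^2 + 120*p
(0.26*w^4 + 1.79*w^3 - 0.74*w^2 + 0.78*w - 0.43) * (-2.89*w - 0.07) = -0.7514*w^5 - 5.1913*w^4 + 2.0133*w^3 - 2.2024*w^2 + 1.1881*w + 0.0301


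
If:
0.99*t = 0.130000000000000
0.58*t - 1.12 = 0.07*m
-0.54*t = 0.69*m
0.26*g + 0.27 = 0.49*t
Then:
No Solution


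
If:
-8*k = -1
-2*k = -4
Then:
No Solution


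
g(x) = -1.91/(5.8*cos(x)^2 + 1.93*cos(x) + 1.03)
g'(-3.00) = -0.11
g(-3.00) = -0.40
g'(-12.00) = -0.26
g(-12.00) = -0.28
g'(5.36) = 0.73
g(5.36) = -0.44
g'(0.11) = -0.04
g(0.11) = -0.22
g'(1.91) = 3.28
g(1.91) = -1.85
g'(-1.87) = -2.92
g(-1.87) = -1.98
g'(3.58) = -0.43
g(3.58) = -0.47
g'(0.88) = -0.64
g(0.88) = -0.41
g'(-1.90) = -3.21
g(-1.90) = -1.89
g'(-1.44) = 3.42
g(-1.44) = -1.38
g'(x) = -1.91*(11.6*sin(x)*cos(x) + 1.93*sin(x))/(5.8*cos(x)^2 + 1.93*cos(x) + 1.03)^2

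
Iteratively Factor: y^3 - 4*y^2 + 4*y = (y - 2)*(y^2 - 2*y) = y*(y - 2)*(y - 2)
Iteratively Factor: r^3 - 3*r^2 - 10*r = (r + 2)*(r^2 - 5*r) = r*(r + 2)*(r - 5)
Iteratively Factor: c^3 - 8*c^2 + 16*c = (c - 4)*(c^2 - 4*c) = c*(c - 4)*(c - 4)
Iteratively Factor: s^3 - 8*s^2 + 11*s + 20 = (s + 1)*(s^2 - 9*s + 20) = (s - 5)*(s + 1)*(s - 4)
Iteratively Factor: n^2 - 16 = (n - 4)*(n + 4)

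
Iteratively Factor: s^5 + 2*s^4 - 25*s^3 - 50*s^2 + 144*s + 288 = (s + 4)*(s^4 - 2*s^3 - 17*s^2 + 18*s + 72) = (s - 3)*(s + 4)*(s^3 + s^2 - 14*s - 24) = (s - 3)*(s + 3)*(s + 4)*(s^2 - 2*s - 8) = (s - 4)*(s - 3)*(s + 3)*(s + 4)*(s + 2)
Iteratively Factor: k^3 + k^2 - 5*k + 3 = (k + 3)*(k^2 - 2*k + 1) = (k - 1)*(k + 3)*(k - 1)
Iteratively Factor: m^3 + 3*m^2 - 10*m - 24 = (m - 3)*(m^2 + 6*m + 8) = (m - 3)*(m + 4)*(m + 2)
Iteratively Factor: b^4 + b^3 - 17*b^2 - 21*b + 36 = (b + 3)*(b^3 - 2*b^2 - 11*b + 12) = (b + 3)^2*(b^2 - 5*b + 4) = (b - 1)*(b + 3)^2*(b - 4)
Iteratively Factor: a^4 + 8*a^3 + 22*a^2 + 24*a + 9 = (a + 1)*(a^3 + 7*a^2 + 15*a + 9) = (a + 1)^2*(a^2 + 6*a + 9) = (a + 1)^2*(a + 3)*(a + 3)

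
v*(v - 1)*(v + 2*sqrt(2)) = v^3 - v^2 + 2*sqrt(2)*v^2 - 2*sqrt(2)*v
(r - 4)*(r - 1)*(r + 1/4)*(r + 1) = r^4 - 15*r^3/4 - 2*r^2 + 15*r/4 + 1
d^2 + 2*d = d*(d + 2)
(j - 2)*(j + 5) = j^2 + 3*j - 10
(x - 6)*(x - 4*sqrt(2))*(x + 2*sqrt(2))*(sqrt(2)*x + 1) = sqrt(2)*x^4 - 6*sqrt(2)*x^3 - 3*x^3 - 18*sqrt(2)*x^2 + 18*x^2 - 16*x + 108*sqrt(2)*x + 96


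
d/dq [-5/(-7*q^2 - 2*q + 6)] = 10*(-7*q - 1)/(7*q^2 + 2*q - 6)^2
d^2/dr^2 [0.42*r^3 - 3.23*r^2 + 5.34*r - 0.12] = 2.52*r - 6.46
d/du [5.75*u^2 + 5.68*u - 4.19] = 11.5*u + 5.68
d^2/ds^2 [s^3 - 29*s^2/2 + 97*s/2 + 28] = 6*s - 29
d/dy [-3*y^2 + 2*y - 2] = 2 - 6*y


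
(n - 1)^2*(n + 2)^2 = n^4 + 2*n^3 - 3*n^2 - 4*n + 4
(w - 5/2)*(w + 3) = w^2 + w/2 - 15/2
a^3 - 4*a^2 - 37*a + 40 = (a - 8)*(a - 1)*(a + 5)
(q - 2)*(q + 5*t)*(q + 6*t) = q^3 + 11*q^2*t - 2*q^2 + 30*q*t^2 - 22*q*t - 60*t^2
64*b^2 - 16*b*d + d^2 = (-8*b + d)^2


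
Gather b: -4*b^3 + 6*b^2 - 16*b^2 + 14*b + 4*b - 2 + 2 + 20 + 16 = -4*b^3 - 10*b^2 + 18*b + 36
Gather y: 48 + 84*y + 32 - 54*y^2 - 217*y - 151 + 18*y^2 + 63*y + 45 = -36*y^2 - 70*y - 26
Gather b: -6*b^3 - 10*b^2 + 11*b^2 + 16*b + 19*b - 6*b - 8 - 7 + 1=-6*b^3 + b^2 + 29*b - 14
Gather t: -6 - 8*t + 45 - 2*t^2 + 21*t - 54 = -2*t^2 + 13*t - 15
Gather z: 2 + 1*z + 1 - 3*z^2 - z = 3 - 3*z^2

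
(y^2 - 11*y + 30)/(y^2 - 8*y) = (y^2 - 11*y + 30)/(y*(y - 8))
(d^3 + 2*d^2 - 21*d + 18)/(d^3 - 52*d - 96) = (d^2 - 4*d + 3)/(d^2 - 6*d - 16)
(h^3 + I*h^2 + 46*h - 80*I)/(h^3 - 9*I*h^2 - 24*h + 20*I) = (h + 8*I)/(h - 2*I)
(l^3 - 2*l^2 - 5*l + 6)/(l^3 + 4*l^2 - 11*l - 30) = (l - 1)/(l + 5)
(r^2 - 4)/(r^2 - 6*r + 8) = (r + 2)/(r - 4)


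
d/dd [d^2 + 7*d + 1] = 2*d + 7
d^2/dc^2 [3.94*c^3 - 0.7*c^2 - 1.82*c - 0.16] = 23.64*c - 1.4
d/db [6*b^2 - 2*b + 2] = 12*b - 2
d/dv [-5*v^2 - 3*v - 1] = -10*v - 3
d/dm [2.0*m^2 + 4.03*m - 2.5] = 4.0*m + 4.03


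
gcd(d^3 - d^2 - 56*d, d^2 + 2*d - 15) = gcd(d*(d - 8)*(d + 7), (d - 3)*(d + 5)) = 1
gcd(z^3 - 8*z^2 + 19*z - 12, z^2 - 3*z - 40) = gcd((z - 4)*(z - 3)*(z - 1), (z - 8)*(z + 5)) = 1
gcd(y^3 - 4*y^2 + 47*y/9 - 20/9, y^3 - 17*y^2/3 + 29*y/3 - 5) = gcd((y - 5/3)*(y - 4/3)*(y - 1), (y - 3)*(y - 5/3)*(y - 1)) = y^2 - 8*y/3 + 5/3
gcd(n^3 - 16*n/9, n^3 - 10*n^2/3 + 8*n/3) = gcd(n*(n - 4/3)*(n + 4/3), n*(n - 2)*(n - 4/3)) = n^2 - 4*n/3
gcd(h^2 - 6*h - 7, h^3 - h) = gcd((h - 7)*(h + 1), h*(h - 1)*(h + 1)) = h + 1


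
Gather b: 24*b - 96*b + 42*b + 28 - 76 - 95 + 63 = -30*b - 80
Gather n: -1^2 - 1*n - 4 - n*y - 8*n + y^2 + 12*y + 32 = n*(-y - 9) + y^2 + 12*y + 27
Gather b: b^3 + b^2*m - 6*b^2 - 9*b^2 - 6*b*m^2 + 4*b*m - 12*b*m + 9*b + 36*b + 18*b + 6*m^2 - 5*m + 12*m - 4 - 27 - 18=b^3 + b^2*(m - 15) + b*(-6*m^2 - 8*m + 63) + 6*m^2 + 7*m - 49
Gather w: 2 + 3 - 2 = 3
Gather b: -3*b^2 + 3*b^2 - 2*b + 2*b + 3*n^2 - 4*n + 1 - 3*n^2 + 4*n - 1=0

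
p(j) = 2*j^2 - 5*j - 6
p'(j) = 4*j - 5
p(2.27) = -7.04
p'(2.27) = 4.08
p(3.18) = -1.68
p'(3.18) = 7.72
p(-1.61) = 7.23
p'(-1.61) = -11.44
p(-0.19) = -4.98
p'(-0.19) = -5.76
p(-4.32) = 52.92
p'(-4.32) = -22.28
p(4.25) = 8.88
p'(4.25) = 12.00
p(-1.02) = 1.18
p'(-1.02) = -9.08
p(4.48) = 11.74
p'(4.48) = 12.92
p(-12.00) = 342.00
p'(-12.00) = -53.00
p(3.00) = -3.00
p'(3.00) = 7.00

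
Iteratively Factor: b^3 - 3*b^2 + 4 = (b + 1)*(b^2 - 4*b + 4) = (b - 2)*(b + 1)*(b - 2)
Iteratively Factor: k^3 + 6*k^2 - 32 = (k + 4)*(k^2 + 2*k - 8) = (k + 4)^2*(k - 2)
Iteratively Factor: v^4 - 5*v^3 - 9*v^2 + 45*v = (v)*(v^3 - 5*v^2 - 9*v + 45) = v*(v + 3)*(v^2 - 8*v + 15) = v*(v - 3)*(v + 3)*(v - 5)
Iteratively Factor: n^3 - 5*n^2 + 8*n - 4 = (n - 1)*(n^2 - 4*n + 4) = (n - 2)*(n - 1)*(n - 2)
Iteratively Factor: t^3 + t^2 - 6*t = (t)*(t^2 + t - 6) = t*(t - 2)*(t + 3)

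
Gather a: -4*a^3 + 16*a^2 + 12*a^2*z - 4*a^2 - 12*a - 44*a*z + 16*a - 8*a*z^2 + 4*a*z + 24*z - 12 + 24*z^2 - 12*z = -4*a^3 + a^2*(12*z + 12) + a*(-8*z^2 - 40*z + 4) + 24*z^2 + 12*z - 12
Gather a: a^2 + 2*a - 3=a^2 + 2*a - 3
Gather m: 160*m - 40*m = 120*m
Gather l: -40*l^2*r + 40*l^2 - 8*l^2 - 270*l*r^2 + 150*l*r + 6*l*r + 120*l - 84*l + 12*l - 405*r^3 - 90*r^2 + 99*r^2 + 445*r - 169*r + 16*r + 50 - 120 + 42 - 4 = l^2*(32 - 40*r) + l*(-270*r^2 + 156*r + 48) - 405*r^3 + 9*r^2 + 292*r - 32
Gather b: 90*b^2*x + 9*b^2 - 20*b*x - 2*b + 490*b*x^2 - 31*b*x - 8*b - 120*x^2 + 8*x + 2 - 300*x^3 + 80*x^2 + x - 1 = b^2*(90*x + 9) + b*(490*x^2 - 51*x - 10) - 300*x^3 - 40*x^2 + 9*x + 1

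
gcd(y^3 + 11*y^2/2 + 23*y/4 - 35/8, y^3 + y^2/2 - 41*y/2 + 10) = y - 1/2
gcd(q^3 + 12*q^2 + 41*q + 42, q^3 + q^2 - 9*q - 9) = q + 3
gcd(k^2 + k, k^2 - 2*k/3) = k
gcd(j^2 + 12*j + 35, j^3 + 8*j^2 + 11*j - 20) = j + 5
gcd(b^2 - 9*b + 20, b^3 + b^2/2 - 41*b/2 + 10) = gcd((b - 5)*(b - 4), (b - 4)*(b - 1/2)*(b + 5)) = b - 4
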